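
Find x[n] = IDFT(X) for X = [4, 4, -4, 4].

x[n] = (1/4) Σ(k=0 to 3) X[k] · e^(2πikn/4)

Computing each x[n]:
x[0] = 2
x[1] = 2
x[2] = -2
x[3] = 2

x = [2, 2, -2, 2]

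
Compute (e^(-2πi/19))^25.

Since ω_19^19 = 1, powers reduce modulo 19.
25 mod 19 = 6
So ω_19^25 = ω_19^6 = e^(-2πi·6/19)

ω_19^25 = ω_19^6 = -0.4017-0.9158i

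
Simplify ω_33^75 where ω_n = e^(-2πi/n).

Since ω_33^33 = 1, powers reduce modulo 33.
75 mod 33 = 9
So ω_33^75 = ω_33^9 = e^(-2πi·9/33)

ω_33^75 = ω_33^9 = -0.1423-0.9898i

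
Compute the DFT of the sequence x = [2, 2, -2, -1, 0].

X[k] = Σ(n=0 to 4) x[n] · ω_5^(nk)
where ω_5 = e^(-2πi/5)

Computing each X[k]:
X[0] = 1
X[1] = 5.0451-1.3143i
X[2] = -0.5451-2.1266i
X[3] = -0.5451+2.1266i
X[4] = 5.0451+1.3143i

X = [1, 5.0451-1.3143i, -0.5451-2.1266i, -0.5451+2.1266i, 5.0451+1.3143i]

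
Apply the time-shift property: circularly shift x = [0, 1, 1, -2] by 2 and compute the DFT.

Time shift by 2: X_shifted[k] = ω_4^(2k) · X[k]
Shifted x = [1, -2, 0, 1]

DFT(x[n-2]) = [0, 1+3i, 2, 1-3i]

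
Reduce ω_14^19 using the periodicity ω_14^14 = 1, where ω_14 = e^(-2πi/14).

Since ω_14^14 = 1, powers reduce modulo 14.
19 mod 14 = 5
So ω_14^19 = ω_14^5 = e^(-2πi·5/14)

ω_14^19 = ω_14^5 = -0.6235-0.7818i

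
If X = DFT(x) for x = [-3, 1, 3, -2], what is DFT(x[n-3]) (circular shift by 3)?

Time shift by 3: X_shifted[k] = ω_4^(3k) · X[k]
Shifted x = [1, 3, -2, -3]

DFT(x[n-3]) = [-1, 3-6i, -1, 3+6i]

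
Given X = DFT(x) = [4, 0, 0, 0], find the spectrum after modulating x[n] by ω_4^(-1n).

Modulation property: DFT(ω_4^(-1n)·x[n]) = X[(k-1) mod 4], so circularly shift X by 1 positions.

X[k-1] = [0, 4, 0, 0]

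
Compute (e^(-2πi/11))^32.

Since ω_11^11 = 1, powers reduce modulo 11.
32 mod 11 = 10
So ω_11^32 = ω_11^10 = e^(-2πi·10/11)

ω_11^32 = ω_11^10 = 0.8413+0.5406i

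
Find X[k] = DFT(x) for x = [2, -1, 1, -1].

X[k] = Σ(n=0 to 3) x[n] · ω_4^(nk)
where ω_4 = e^(-2πi/4)

Computing each X[k]:
X[0] = 1
X[1] = 1
X[2] = 5
X[3] = 1

X = [1, 1, 5, 1]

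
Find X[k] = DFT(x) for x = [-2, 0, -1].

X[k] = Σ(n=0 to 2) x[n] · ω_3^(nk)
where ω_3 = e^(-2πi/3)

Computing each X[k]:
X[0] = -3
X[1] = -1.5000-0.8660i
X[2] = -1.5000+0.8660i

X = [-3, -1.5000-0.8660i, -1.5000+0.8660i]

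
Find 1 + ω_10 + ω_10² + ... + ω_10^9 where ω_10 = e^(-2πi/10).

Sum of all nth roots of unity equals 0 for n > 1 (geometric series with r ≠ 1).

0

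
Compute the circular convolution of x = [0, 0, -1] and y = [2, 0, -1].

(x ⊛ y)[n] = Σ(m=0 to 2) x[m] · y[(n-m) mod 3]

Computing each output sample:
(x ⊛ y)[0] = 0
(x ⊛ y)[1] = 1
(x ⊛ y)[2] = -2

x ⊛ y = [0, 1, -2]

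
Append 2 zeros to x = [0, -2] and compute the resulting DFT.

Original 2-point DFT: [-2, 2]
Zero-padded 4-point DFT provides frequency interpolation.

DFT_4([x, 0, ...]) = [-2, 2i, 2, -2i]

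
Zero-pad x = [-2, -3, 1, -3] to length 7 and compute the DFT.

Original 4-point DFT: [-7, -3, 5, -3]
Zero-padded 7-point DFT provides frequency interpolation.

DFT_7([x, 0, ...]) = [-7, -1.3901+2.6722i, -4.1039+1.0132i, 1.9940+5.0083i, 1.9940-5.0083i, -4.1039-1.0132i, -1.3901-2.6722i]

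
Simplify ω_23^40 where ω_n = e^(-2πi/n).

Since ω_23^23 = 1, powers reduce modulo 23.
40 mod 23 = 17
So ω_23^40 = ω_23^17 = e^(-2πi·17/23)

ω_23^40 = ω_23^17 = -0.0682+0.9977i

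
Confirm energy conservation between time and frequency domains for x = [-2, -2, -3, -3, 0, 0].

Time domain:
Σ|x[n]|² = |-2|² + |-2|² + |-3|² + |-3|² + |0|² + |0|² = 26.0000

Frequency domain:
(1/6)Σ|X[k]|² = (1/6)(|-10|² + |1.5000+4.3301i|² + |-2.5000-0.8660i|² + |0|² + |-2.5000+0.8660i|² + |1.5000-4.3301i|²) = (1/6)·156.0000 = 26.0000

Both sides agree, confirming Parseval's theorem.

Σ|x[n]|² = (1/N)Σ|X[k]|² = 26.0000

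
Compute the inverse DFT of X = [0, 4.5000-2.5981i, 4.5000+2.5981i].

x[n] = (1/3) Σ(k=0 to 2) X[k] · e^(2πikn/3)

Computing each x[n]:
x[0] = 3
x[1] = 0
x[2] = -3

x = [3, 0, -3]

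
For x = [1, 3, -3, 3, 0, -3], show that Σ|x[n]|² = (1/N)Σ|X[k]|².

Time domain:
Σ|x[n]|² = |1|² + |3|² + |-3|² + |3|² + |0|² + |-3|² = 37.0000

Frequency domain:
(1/6)Σ|X[k]|² = (1/6)(|1|² + |-0.5000-2.5981i|² + |5.5000-7.7942i|² + |-5|² + |5.5000+7.7942i|² + |-0.5000+2.5981i|²) = (1/6)·222.0000 = 37.0000

Both sides agree, confirming Parseval's theorem.

Σ|x[n]|² = (1/N)Σ|X[k]|² = 37.0000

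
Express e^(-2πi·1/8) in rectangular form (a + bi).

ω_8^1 = e^(-2πi·1/8)
= cos(-2π·1/8) + i·sin(-2π·1/8)
= cos(-2π/8) + i·sin(-2π/8)

ω_8^1 = cos(-2π/8) + i·sin(-2π/8) = 0.7071-0.7071i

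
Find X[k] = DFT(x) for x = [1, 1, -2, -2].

X[k] = Σ(n=0 to 3) x[n] · ω_4^(nk)
where ω_4 = e^(-2πi/4)

Computing each X[k]:
X[0] = -2
X[1] = 3-3i
X[2] = 0
X[3] = 3+3i

X = [-2, 3-3i, 0, 3+3i]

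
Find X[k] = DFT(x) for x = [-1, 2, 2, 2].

X[k] = Σ(n=0 to 3) x[n] · ω_4^(nk)
where ω_4 = e^(-2πi/4)

Computing each X[k]:
X[0] = 5
X[1] = -3
X[2] = -3
X[3] = -3

X = [5, -3, -3, -3]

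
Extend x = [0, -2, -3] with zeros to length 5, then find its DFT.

Original 3-point DFT: [-5, 2.5000-0.8660i, 2.5000+0.8660i]
Zero-padded 5-point DFT provides frequency interpolation.

DFT_5([x, 0, ...]) = [-5, 1.8090+3.6655i, 0.6910-1.6776i, 0.6910+1.6776i, 1.8090-3.6655i]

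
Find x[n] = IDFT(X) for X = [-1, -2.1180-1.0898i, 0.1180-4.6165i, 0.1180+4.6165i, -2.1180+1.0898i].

x[n] = (1/5) Σ(k=0 to 4) X[k] · e^(2πikn/5)

Computing each x[n]:
x[0] = -1
x[1] = 1
x[2] = -1
x[3] = 2
x[4] = -2

x = [-1, 1, -1, 2, -2]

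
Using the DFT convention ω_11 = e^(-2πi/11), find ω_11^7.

ω_11^7 = e^(-2πi·7/11)
= cos(-2π·7/11) + i·sin(-2π·7/11)
= cos(-14π/11) + i·sin(-14π/11)

ω_11^7 = cos(-14π/11) + i·sin(-14π/11) = -0.6549+0.7557i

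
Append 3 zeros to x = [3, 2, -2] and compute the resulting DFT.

Original 3-point DFT: [3, 3.0000-3.4641i, 3.0000+3.4641i]
Zero-padded 6-point DFT provides frequency interpolation.

DFT_6([x, 0, ...]) = [3, 5, 3.0000-3.4641i, -1, 3.0000+3.4641i, 5]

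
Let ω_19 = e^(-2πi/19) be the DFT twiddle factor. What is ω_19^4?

ω_19^4 = e^(-2πi·4/19)
= cos(-2π·4/19) + i·sin(-2π·4/19)
= cos(-8π/19) + i·sin(-8π/19)

ω_19^4 = cos(-8π/19) + i·sin(-8π/19) = 0.2455-0.9694i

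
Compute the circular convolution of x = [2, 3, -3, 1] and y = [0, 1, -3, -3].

(x ⊛ y)[n] = Σ(m=0 to 3) x[m] · y[(n-m) mod 4]

Computing each output sample:
(x ⊛ y)[0] = 1
(x ⊛ y)[1] = 8
(x ⊛ y)[2] = -6
(x ⊛ y)[3] = -18

x ⊛ y = [1, 8, -6, -18]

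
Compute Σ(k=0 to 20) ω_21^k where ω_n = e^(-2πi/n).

Sum of all nth roots of unity equals 0 for n > 1 (geometric series with r ≠ 1).

0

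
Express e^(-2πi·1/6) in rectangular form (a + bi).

ω_6^1 = e^(-2πi·1/6)
= cos(-2π·1/6) + i·sin(-2π·1/6)
= cos(-2π/6) + i·sin(-2π/6)

ω_6^1 = cos(-2π/6) + i·sin(-2π/6) = 0.5000-0.8660i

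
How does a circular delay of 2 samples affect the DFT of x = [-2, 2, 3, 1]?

Time shift by 2: X_shifted[k] = ω_4^(2k) · X[k]
Shifted x = [3, 1, -2, 2]

DFT(x[n-2]) = [4, 5+1i, -2, 5-1i]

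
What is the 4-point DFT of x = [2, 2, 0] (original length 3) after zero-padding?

Original 3-point DFT: [4, 1.0000-1.7321i, 1.0000+1.7321i]
Zero-padded 4-point DFT provides frequency interpolation.

DFT_4([x, 0, ...]) = [4, 2-2i, 0, 2+2i]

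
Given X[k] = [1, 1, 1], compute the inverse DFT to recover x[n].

x[n] = (1/3) Σ(k=0 to 2) X[k] · e^(2πikn/3)

Computing each x[n]:
x[0] = 1
x[1] = 0
x[2] = 0

x = [1, 0, 0]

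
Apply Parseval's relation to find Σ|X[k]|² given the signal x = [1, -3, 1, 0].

Parseval: Σ|x[n]|² = (1/N)Σ|X[k]|², so Σ|X[k]|² = N·Σ|x[n]|² = 4·11.0000

Σ|X[k]|² = N·Σ|x[n]|² = 4·11.0000 = 44.0000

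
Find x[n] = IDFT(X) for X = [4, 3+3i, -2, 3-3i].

x[n] = (1/4) Σ(k=0 to 3) X[k] · e^(2πikn/4)

Computing each x[n]:
x[0] = 2
x[1] = 0
x[2] = -1
x[3] = 3

x = [2, 0, -1, 3]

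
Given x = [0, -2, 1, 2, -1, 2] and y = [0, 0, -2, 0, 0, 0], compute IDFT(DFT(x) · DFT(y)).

(x ⊛ y)[n] = Σ(m=0 to 5) x[m] · y[(n-m) mod 6]

Computing each output sample:
(x ⊛ y)[0] = 2
(x ⊛ y)[1] = -4
(x ⊛ y)[2] = 0
(x ⊛ y)[3] = 4
(x ⊛ y)[4] = -2
(x ⊛ y)[5] = -4

x ⊛ y = [2, -4, 0, 4, -2, -4]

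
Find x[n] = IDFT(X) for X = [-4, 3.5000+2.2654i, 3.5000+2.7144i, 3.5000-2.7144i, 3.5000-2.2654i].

x[n] = (1/5) Σ(k=0 to 4) X[k] · e^(2πikn/5)

Computing each x[n]:
x[0] = 2
x[1] = -3
x[2] = -1
x[3] = -2
x[4] = 0

x = [2, -3, -1, -2, 0]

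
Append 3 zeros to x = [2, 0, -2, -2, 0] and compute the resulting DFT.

Original 5-point DFT: [-2, 5.2361, 0.7639, 0.7639, 5.2361]
Zero-padded 8-point DFT provides frequency interpolation.

DFT_8([x, 0, ...]) = [-2, 3.4142+3.4142i, 4-2i, 0.5858-0.5858i, 2, 0.5858+0.5858i, 4+2i, 3.4142-3.4142i]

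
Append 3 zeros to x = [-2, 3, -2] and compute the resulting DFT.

Original 3-point DFT: [-1, -2.5000-4.3301i, -2.5000+4.3301i]
Zero-padded 6-point DFT provides frequency interpolation.

DFT_6([x, 0, ...]) = [-1, 0.5000-0.8660i, -2.5000-4.3301i, -7, -2.5000+4.3301i, 0.5000+0.8660i]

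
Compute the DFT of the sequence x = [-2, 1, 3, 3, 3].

X[k] = Σ(n=0 to 4) x[n] · ω_5^(nk)
where ω_5 = e^(-2πi/5)

Computing each X[k]:
X[0] = 8
X[1] = -5.6180+1.9021i
X[2] = -3.3820+1.1756i
X[3] = -3.3820-1.1756i
X[4] = -5.6180-1.9021i

X = [8, -5.6180+1.9021i, -3.3820+1.1756i, -3.3820-1.1756i, -5.6180-1.9021i]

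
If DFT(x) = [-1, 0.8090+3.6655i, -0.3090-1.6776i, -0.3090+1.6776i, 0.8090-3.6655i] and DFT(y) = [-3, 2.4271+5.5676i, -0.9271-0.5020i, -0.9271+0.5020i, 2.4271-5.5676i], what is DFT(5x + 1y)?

By linearity: DFT(5x + 1y) = 5·DFT(x) + 1·DFT(y)
= 5·[-1, 0.8090+3.6655i, -0.3090-1.6776i, -0.3090+1.6776i, 0.8090-3.6655i] + 1·[-3, 2.4271+5.5676i, -0.9271-0.5020i, -0.9271+0.5020i, 2.4271-5.5676i]

Computing element-wise:
Z[0] = 5·(-1) + 1·(-3) = -8
Z[1] = 5·(0.8090+3.6655i) + 1·(2.4271+5.5676i) = 6.4721+23.8951i
Z[2] = 5·(-0.3090-1.6776i) + 1·(-0.9271-0.5020i) = -2.4721-8.8900i
Z[3] = 5·(-0.3090+1.6776i) + 1·(-0.9271+0.5020i) = -2.4721+8.8900i
Z[4] = 5·(0.8090-3.6655i) + 1·(2.4271-5.5676i) = 6.4721-23.8951i

DFT(5x + 1y) = 5·X + 1·Y = [-8, 6.4721+23.8951i, -2.4721-8.8900i, -2.4721+8.8900i, 6.4721-23.8951i]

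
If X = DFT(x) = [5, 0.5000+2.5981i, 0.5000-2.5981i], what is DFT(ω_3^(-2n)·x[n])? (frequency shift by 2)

Modulation property: DFT(ω_3^(-2n)·x[n]) = X[(k-2) mod 3], so circularly shift X by 2 positions.

X[k-2] = [0.5000+2.5981i, 0.5000-2.5981i, 5]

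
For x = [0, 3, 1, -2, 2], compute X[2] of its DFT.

X[2] = Σ(n=0 to 4) x[n] · ω_5^(2n) where ω_5 = e^(-2πi/5)
= (0)·ω_5^0 + (3)·ω_5^2 + (1)·ω_5^4 + (-2)·ω_5^6 + (2)·ω_5^8

X[2] = -4.3541+2.2654i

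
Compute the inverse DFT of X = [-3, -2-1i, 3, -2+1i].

x[n] = (1/4) Σ(k=0 to 3) X[k] · e^(2πikn/4)

Computing each x[n]:
x[0] = -1
x[1] = -1
x[2] = 1
x[3] = -2

x = [-1, -1, 1, -2]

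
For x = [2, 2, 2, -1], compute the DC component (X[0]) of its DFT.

X[0] = Σ(n=0 to 3) x[n] · ω_4^0 = Σ x[n]
= (2) + (2) + (2) + (-1)

X[0] = 5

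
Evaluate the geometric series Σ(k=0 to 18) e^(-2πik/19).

Sum of all nth roots of unity equals 0 for n > 1 (geometric series with r ≠ 1).

0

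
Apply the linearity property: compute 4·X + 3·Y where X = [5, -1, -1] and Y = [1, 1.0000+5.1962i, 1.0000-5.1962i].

By linearity: DFT(4x + 3y) = 4·DFT(x) + 3·DFT(y)
= 4·[5, -1, -1] + 3·[1, 1.0000+5.1962i, 1.0000-5.1962i]

Computing element-wise:
Z[0] = 4·(5) + 3·(1) = 23
Z[1] = 4·(-1) + 3·(1.0000+5.1962i) = -1.0000+15.5886i
Z[2] = 4·(-1) + 3·(1.0000-5.1962i) = -1.0000-15.5886i

DFT(4x + 3y) = 4·X + 3·Y = [23, -1.0000+15.5886i, -1.0000-15.5886i]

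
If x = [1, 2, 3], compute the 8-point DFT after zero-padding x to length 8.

Original 3-point DFT: [6, -1.5000+0.8660i, -1.5000-0.8660i]
Zero-padded 8-point DFT provides frequency interpolation.

DFT_8([x, 0, ...]) = [6, 2.4142-4.4142i, -2-2i, -0.4142+1.5858i, 2, -0.4142-1.5858i, -2+2i, 2.4142+4.4142i]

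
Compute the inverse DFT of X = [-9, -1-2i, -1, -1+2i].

x[n] = (1/4) Σ(k=0 to 3) X[k] · e^(2πikn/4)

Computing each x[n]:
x[0] = -3
x[1] = -1
x[2] = -2
x[3] = -3

x = [-3, -1, -2, -3]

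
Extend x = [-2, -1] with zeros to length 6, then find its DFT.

Original 2-point DFT: [-3, -1]
Zero-padded 6-point DFT provides frequency interpolation.

DFT_6([x, 0, ...]) = [-3, -2.5000+0.8660i, -1.5000+0.8660i, -1, -1.5000-0.8660i, -2.5000-0.8660i]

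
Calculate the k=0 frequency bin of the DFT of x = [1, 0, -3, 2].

X[0] = Σ(n=0 to 3) x[n] · ω_4^0 = Σ x[n]
= (1) + (0) + (-3) + (2)

X[0] = 0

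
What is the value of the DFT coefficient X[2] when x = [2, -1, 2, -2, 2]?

X[2] = Σ(n=0 to 4) x[n] · ω_5^(2n) where ω_5 = e^(-2πi/5)
= (2)·ω_5^0 + (-1)·ω_5^2 + (2)·ω_5^4 + (-2)·ω_5^6 + (2)·ω_5^8

X[2] = 1.1910+5.5676i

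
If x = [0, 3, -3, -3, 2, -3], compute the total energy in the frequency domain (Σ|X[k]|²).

Parseval: Σ|x[n]|² = (1/N)Σ|X[k]|², so Σ|X[k]|² = N·Σ|x[n]|² = 6·40.0000

Σ|X[k]|² = N·Σ|x[n]|² = 6·40.0000 = 240.0000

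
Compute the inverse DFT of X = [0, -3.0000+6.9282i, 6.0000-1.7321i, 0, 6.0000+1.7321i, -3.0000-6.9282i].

x[n] = (1/6) Σ(k=0 to 5) X[k] · e^(2πikn/6)

Computing each x[n]:
x[0] = 1
x[1] = -3
x[2] = -3
x[3] = 3
x[4] = 2
x[5] = 0

x = [1, -3, -3, 3, 2, 0]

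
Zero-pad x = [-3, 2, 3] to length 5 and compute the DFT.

Original 3-point DFT: [2, -5.5000+0.8660i, -5.5000-0.8660i]
Zero-padded 5-point DFT provides frequency interpolation.

DFT_5([x, 0, ...]) = [2, -4.8090-3.6655i, -3.6910+1.6776i, -3.6910-1.6776i, -4.8090+3.6655i]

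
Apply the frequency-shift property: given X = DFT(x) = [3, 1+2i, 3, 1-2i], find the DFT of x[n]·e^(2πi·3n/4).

Modulation property: DFT(ω_4^(-3n)·x[n]) = X[(k-3) mod 4], so circularly shift X by 3 positions.

X[k-3] = [1+2i, 3, 1-2i, 3]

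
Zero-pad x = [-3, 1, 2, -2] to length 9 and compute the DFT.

Original 4-point DFT: [-2, -5-3i, 0, -5+3i]
Zero-padded 9-point DFT provides frequency interpolation.

DFT_9([x, 0, ...]) = [-2, -0.8867-0.8804i, -3.7057-3.4009i, -6.5000+0.8660i, -1.4076+2.6756i, -1.4076-2.6756i, -6.5000-0.8660i, -3.7057+3.4009i, -0.8867+0.8804i]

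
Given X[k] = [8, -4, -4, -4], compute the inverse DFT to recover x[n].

x[n] = (1/4) Σ(k=0 to 3) X[k] · e^(2πikn/4)

Computing each x[n]:
x[0] = -1
x[1] = 3
x[2] = 3
x[3] = 3

x = [-1, 3, 3, 3]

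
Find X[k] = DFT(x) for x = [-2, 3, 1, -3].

X[k] = Σ(n=0 to 3) x[n] · ω_4^(nk)
where ω_4 = e^(-2πi/4)

Computing each X[k]:
X[0] = -1
X[1] = -3-6i
X[2] = -1
X[3] = -3+6i

X = [-1, -3-6i, -1, -3+6i]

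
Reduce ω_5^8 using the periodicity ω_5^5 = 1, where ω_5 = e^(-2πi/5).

Since ω_5^5 = 1, powers reduce modulo 5.
8 mod 5 = 3
So ω_5^8 = ω_5^3 = e^(-2πi·3/5)

ω_5^8 = ω_5^3 = -0.8090+0.5878i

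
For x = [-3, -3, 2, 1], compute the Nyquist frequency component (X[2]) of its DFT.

X[2] = Σ(n=0 to 3) x[n] · ω_4^(2n) where ω_4 = e^(-2πi/4)
= (-3)·ω_4^0 + (-3)·ω_4^2 + (2)·ω_4^4 + (1)·ω_4^6

X[2] = 1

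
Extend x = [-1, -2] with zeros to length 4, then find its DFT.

Original 2-point DFT: [-3, 1]
Zero-padded 4-point DFT provides frequency interpolation.

DFT_4([x, 0, ...]) = [-3, -1+2i, 1, -1-2i]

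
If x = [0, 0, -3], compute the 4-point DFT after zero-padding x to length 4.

Original 3-point DFT: [-3, 1.5000-2.5981i, 1.5000+2.5981i]
Zero-padded 4-point DFT provides frequency interpolation.

DFT_4([x, 0, ...]) = [-3, 3, -3, 3]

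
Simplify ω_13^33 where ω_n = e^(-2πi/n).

Since ω_13^13 = 1, powers reduce modulo 13.
33 mod 13 = 7
So ω_13^33 = ω_13^7 = e^(-2πi·7/13)

ω_13^33 = ω_13^7 = -0.9709+0.2393i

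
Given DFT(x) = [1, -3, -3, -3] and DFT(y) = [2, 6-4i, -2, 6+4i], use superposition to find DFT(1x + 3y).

By linearity: DFT(1x + 3y) = 1·DFT(x) + 3·DFT(y)
= 1·[1, -3, -3, -3] + 3·[2, 6-4i, -2, 6+4i]

Computing element-wise:
Z[0] = 1·(1) + 3·(2) = 7
Z[1] = 1·(-3) + 3·(6-4i) = 15-12i
Z[2] = 1·(-3) + 3·(-2) = -9
Z[3] = 1·(-3) + 3·(6+4i) = 15+12i

DFT(1x + 3y) = 1·X + 3·Y = [7, 15-12i, -9, 15+12i]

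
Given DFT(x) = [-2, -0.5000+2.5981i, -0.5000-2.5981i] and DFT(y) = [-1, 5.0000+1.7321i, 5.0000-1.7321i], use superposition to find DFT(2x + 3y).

By linearity: DFT(2x + 3y) = 2·DFT(x) + 3·DFT(y)
= 2·[-2, -0.5000+2.5981i, -0.5000-2.5981i] + 3·[-1, 5.0000+1.7321i, 5.0000-1.7321i]

Computing element-wise:
Z[0] = 2·(-2) + 3·(-1) = -7
Z[1] = 2·(-0.5000+2.5981i) + 3·(5.0000+1.7321i) = 14.0000+10.3925i
Z[2] = 2·(-0.5000-2.5981i) + 3·(5.0000-1.7321i) = 14.0000-10.3925i

DFT(2x + 3y) = 2·X + 3·Y = [-7, 14.0000+10.3925i, 14.0000-10.3925i]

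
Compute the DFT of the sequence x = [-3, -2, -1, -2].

X[k] = Σ(n=0 to 3) x[n] · ω_4^(nk)
where ω_4 = e^(-2πi/4)

Computing each X[k]:
X[0] = -8
X[1] = -2
X[2] = 0
X[3] = -2

X = [-8, -2, 0, -2]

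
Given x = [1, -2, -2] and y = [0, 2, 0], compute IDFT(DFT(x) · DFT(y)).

(x ⊛ y)[n] = Σ(m=0 to 2) x[m] · y[(n-m) mod 3]

Computing each output sample:
(x ⊛ y)[0] = -4
(x ⊛ y)[1] = 2
(x ⊛ y)[2] = -4

x ⊛ y = [-4, 2, -4]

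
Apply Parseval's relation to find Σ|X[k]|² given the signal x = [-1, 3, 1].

Parseval: Σ|x[n]|² = (1/N)Σ|X[k]|², so Σ|X[k]|² = N·Σ|x[n]|² = 3·11.0000

Σ|X[k]|² = N·Σ|x[n]|² = 3·11.0000 = 33.0000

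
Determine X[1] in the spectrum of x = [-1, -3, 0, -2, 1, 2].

X[1] = Σ(n=0 to 5) x[n] · ω_6^(1n) where ω_6 = e^(-2πi/6)
= (-1)·ω_6^0 + (-3)·ω_6^1 + (0)·ω_6^2 + (-2)·ω_6^3 + (1)·ω_6^4 + (2)·ω_6^5

X[1] = 5.1962i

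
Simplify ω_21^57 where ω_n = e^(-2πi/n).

Since ω_21^21 = 1, powers reduce modulo 21.
57 mod 21 = 15
So ω_21^57 = ω_21^15 = e^(-2πi·15/21)

ω_21^57 = ω_21^15 = -0.2225+0.9749i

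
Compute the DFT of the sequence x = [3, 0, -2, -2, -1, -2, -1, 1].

X[k] = Σ(n=0 to 7) x[n] · ω_8^(nk)
where ω_8 = e^(-2πi/8)

Computing each X[k]:
X[0] = -4
X[1] = 7.5355+1.7071i
X[2] = 5+1i
X[3] = 0.4645-0.2929i
X[4] = 2
X[5] = 0.4645+0.2929i
X[6] = 5-1i
X[7] = 7.5355-1.7071i

X = [-4, 7.5355+1.7071i, 5+1i, 0.4645-0.2929i, 2, 0.4645+0.2929i, 5-1i, 7.5355-1.7071i]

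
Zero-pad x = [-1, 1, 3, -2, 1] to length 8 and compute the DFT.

Original 5-point DFT: [2, -1.1910-2.9389i, -2.3090+4.7553i, -2.3090-4.7553i, -1.1910+2.9389i]
Zero-padded 8-point DFT provides frequency interpolation.

DFT_8([x, 0, ...]) = [2, 0.1213-2.2929i, -3-3i, -4.1213+3.7071i, 4, -4.1213-3.7071i, -3+3i, 0.1213+2.2929i]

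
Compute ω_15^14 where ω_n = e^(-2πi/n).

ω_15^14 = e^(-2πi·14/15)
= cos(-2π·14/15) + i·sin(-2π·14/15)
= cos(-28π/15) + i·sin(-28π/15)

ω_15^14 = cos(-28π/15) + i·sin(-28π/15) = 0.9135+0.4067i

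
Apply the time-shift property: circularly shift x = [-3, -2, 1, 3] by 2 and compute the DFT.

Time shift by 2: X_shifted[k] = ω_4^(2k) · X[k]
Shifted x = [1, 3, -3, -2]

DFT(x[n-2]) = [-1, 4-5i, -3, 4+5i]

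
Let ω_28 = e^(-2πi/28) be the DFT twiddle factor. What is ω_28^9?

ω_28^9 = e^(-2πi·9/28)
= cos(-2π·9/28) + i·sin(-2π·9/28)
= cos(-18π/28) + i·sin(-18π/28)

ω_28^9 = cos(-18π/28) + i·sin(-18π/28) = -0.4339-0.9010i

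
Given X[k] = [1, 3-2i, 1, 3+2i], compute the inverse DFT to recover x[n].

x[n] = (1/4) Σ(k=0 to 3) X[k] · e^(2πikn/4)

Computing each x[n]:
x[0] = 2
x[1] = 1
x[2] = -1
x[3] = -1

x = [2, 1, -1, -1]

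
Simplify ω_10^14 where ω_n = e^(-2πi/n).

Since ω_10^10 = 1, powers reduce modulo 10.
14 mod 10 = 4
So ω_10^14 = ω_10^4 = e^(-2πi·4/10)

ω_10^14 = ω_10^4 = -0.8090-0.5878i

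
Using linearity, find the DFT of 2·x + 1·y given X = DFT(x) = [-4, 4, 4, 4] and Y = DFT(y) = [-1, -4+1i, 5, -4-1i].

By linearity: DFT(2x + 1y) = 2·DFT(x) + 1·DFT(y)
= 2·[-4, 4, 4, 4] + 1·[-1, -4+1i, 5, -4-1i]

Computing element-wise:
Z[0] = 2·(-4) + 1·(-1) = -9
Z[1] = 2·(4) + 1·(-4+1i) = 4+1i
Z[2] = 2·(4) + 1·(5) = 13
Z[3] = 2·(4) + 1·(-4-1i) = 4-1i

DFT(2x + 1y) = 2·X + 1·Y = [-9, 4+1i, 13, 4-1i]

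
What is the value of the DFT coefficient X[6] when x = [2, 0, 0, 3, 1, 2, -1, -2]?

X[6] = Σ(n=0 to 7) x[n] · ω_8^(6n) where ω_8 = e^(-2πi/8)
= (2)·ω_8^0 + (0)·ω_8^6 + (0)·ω_8^12 + (3)·ω_8^18 + (1)·ω_8^24 + (2)·ω_8^30 + (-1)·ω_8^36 + (-2)·ω_8^42

X[6] = 4+1i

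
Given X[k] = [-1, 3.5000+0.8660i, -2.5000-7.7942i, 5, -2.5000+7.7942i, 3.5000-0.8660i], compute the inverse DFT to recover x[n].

x[n] = (1/6) Σ(k=0 to 5) X[k] · e^(2πikn/6)

Computing each x[n]:
x[0] = 1
x[1] = 2
x[2] = -2
x[3] = -3
x[4] = 3
x[5] = -2

x = [1, 2, -2, -3, 3, -2]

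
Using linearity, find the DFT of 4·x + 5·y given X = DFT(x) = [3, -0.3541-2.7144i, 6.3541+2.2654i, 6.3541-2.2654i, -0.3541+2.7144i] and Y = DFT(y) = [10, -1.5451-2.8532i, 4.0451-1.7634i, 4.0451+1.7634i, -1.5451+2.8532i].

By linearity: DFT(4x + 5y) = 4·DFT(x) + 5·DFT(y)
= 4·[3, -0.3541-2.7144i, 6.3541+2.2654i, 6.3541-2.2654i, -0.3541+2.7144i] + 5·[10, -1.5451-2.8532i, 4.0451-1.7634i, 4.0451+1.7634i, -1.5451+2.8532i]

Computing element-wise:
Z[0] = 4·(3) + 5·(10) = 62
Z[1] = 4·(-0.3541-2.7144i) + 5·(-1.5451-2.8532i) = -9.1419-25.1236i
Z[2] = 4·(6.3541+2.2654i) + 5·(4.0451-1.7634i) = 45.6419+0.2446i
Z[3] = 4·(6.3541-2.2654i) + 5·(4.0451+1.7634i) = 45.6419-0.2446i
Z[4] = 4·(-0.3541+2.7144i) + 5·(-1.5451+2.8532i) = -9.1419+25.1236i

DFT(4x + 5y) = 4·X + 5·Y = [62, -9.1419-25.1236i, 45.6419+0.2446i, 45.6419-0.2446i, -9.1419+25.1236i]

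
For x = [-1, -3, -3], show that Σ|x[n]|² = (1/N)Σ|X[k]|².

Time domain:
Σ|x[n]|² = |-1|² + |-3|² + |-3|² = 19.0000

Frequency domain:
(1/3)Σ|X[k]|² = (1/3)(|-7|² + |2|² + |2|²) = (1/3)·57.0000 = 19.0000

Both sides agree, confirming Parseval's theorem.

Σ|x[n]|² = (1/N)Σ|X[k]|² = 19.0000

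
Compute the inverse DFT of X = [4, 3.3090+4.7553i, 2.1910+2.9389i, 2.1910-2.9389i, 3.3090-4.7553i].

x[n] = (1/5) Σ(k=0 to 4) X[k] · e^(2πikn/5)

Computing each x[n]:
x[0] = 3
x[1] = -2
x[2] = 0
x[3] = 0
x[4] = 3

x = [3, -2, 0, 0, 3]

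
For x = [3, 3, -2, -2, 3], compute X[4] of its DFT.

X[4] = Σ(n=0 to 4) x[n] · ω_5^(4n) where ω_5 = e^(-2πi/5)
= (3)·ω_5^0 + (3)·ω_5^4 + (-2)·ω_5^8 + (-2)·ω_5^12 + (3)·ω_5^16

X[4] = 8.0902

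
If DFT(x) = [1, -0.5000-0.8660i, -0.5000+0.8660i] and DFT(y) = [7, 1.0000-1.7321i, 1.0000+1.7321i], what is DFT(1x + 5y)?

By linearity: DFT(1x + 5y) = 1·DFT(x) + 5·DFT(y)
= 1·[1, -0.5000-0.8660i, -0.5000+0.8660i] + 5·[7, 1.0000-1.7321i, 1.0000+1.7321i]

Computing element-wise:
Z[0] = 1·(1) + 5·(7) = 36
Z[1] = 1·(-0.5000-0.8660i) + 5·(1.0000-1.7321i) = 4.5000-9.5265i
Z[2] = 1·(-0.5000+0.8660i) + 5·(1.0000+1.7321i) = 4.5000+9.5265i

DFT(1x + 5y) = 1·X + 5·Y = [36, 4.5000-9.5265i, 4.5000+9.5265i]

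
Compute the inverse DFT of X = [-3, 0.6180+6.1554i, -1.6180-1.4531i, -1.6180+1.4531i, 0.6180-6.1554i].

x[n] = (1/5) Σ(k=0 to 4) X[k] · e^(2πikn/5)

Computing each x[n]:
x[0] = -1
x[1] = -2
x[2] = -3
x[3] = 1
x[4] = 2

x = [-1, -2, -3, 1, 2]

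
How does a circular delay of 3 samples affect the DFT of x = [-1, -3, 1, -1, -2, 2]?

Time shift by 3: X_shifted[k] = ω_6^(3k) · X[k]
Shifted x = [-1, -2, 2, -1, -3, 1]

DFT(x[n-3]) = [-4, -1.7321i, -1.0000+6.9282i, 0, -1.0000-6.9282i, 1.7321i]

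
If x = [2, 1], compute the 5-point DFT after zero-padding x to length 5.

Original 2-point DFT: [3, 1]
Zero-padded 5-point DFT provides frequency interpolation.

DFT_5([x, 0, ...]) = [3, 2.3090-0.9511i, 1.1910-0.5878i, 1.1910+0.5878i, 2.3090+0.9511i]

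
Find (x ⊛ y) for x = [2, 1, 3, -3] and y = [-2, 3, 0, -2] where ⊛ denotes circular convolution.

(x ⊛ y)[n] = Σ(m=0 to 3) x[m] · y[(n-m) mod 4]

Computing each output sample:
(x ⊛ y)[0] = -15
(x ⊛ y)[1] = -2
(x ⊛ y)[2] = 3
(x ⊛ y)[3] = 11

x ⊛ y = [-15, -2, 3, 11]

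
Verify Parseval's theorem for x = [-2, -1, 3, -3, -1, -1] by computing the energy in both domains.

Time domain:
Σ|x[n]|² = |-2|² + |-1|² + |3|² + |-3|² + |-1|² + |-1|² = 25.0000

Frequency domain:
(1/6)Σ|X[k]|² = (1/6)(|-5|² + |-1.0000-3.4641i|² + |-5.0000+3.4641i|² + |5|² + |-5.0000-3.4641i|² + |-1.0000+3.4641i|²) = (1/6)·150.0000 = 25.0000

Both sides agree, confirming Parseval's theorem.

Σ|x[n]|² = (1/N)Σ|X[k]|² = 25.0000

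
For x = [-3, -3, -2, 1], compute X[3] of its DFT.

X[3] = Σ(n=0 to 3) x[n] · ω_4^(3n) where ω_4 = e^(-2πi/4)
= (-3)·ω_4^0 + (-3)·ω_4^3 + (-2)·ω_4^6 + (1)·ω_4^9

X[3] = -1-4i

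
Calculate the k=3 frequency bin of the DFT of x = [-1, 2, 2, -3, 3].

X[3] = Σ(n=0 to 4) x[n] · ω_5^(3n) where ω_5 = e^(-2πi/5)
= (-1)·ω_5^0 + (2)·ω_5^3 + (2)·ω_5^6 + (-3)·ω_5^9 + (3)·ω_5^12

X[3] = -5.3541-5.3431i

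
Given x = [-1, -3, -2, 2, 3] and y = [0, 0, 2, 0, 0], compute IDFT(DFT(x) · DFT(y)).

(x ⊛ y)[n] = Σ(m=0 to 4) x[m] · y[(n-m) mod 5]

Computing each output sample:
(x ⊛ y)[0] = 4
(x ⊛ y)[1] = 6
(x ⊛ y)[2] = -2
(x ⊛ y)[3] = -6
(x ⊛ y)[4] = -4

x ⊛ y = [4, 6, -2, -6, -4]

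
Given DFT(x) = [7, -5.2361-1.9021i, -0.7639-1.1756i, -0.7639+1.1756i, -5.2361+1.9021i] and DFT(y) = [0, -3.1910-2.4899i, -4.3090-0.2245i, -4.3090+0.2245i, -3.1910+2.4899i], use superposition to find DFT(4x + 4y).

By linearity: DFT(4x + 4y) = 4·DFT(x) + 4·DFT(y)
= 4·[7, -5.2361-1.9021i, -0.7639-1.1756i, -0.7639+1.1756i, -5.2361+1.9021i] + 4·[0, -3.1910-2.4899i, -4.3090-0.2245i, -4.3090+0.2245i, -3.1910+2.4899i]

Computing element-wise:
Z[0] = 4·(7) + 4·(0) = 28
Z[1] = 4·(-5.2361-1.9021i) + 4·(-3.1910-2.4899i) = -33.7084-17.5680i
Z[2] = 4·(-0.7639-1.1756i) + 4·(-4.3090-0.2245i) = -20.2916-5.6004i
Z[3] = 4·(-0.7639+1.1756i) + 4·(-4.3090+0.2245i) = -20.2916+5.6004i
Z[4] = 4·(-5.2361+1.9021i) + 4·(-3.1910+2.4899i) = -33.7084+17.5680i

DFT(4x + 4y) = 4·X + 4·Y = [28, -33.7084-17.5680i, -20.2916-5.6004i, -20.2916+5.6004i, -33.7084+17.5680i]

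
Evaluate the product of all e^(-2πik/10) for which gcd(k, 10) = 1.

The primitive 10th roots of unity are ω_10^k for k coprime to 10: k ∈ {1, 3, 7, 9}
Their product equals the constant term of the cyclotomic polynomial Φ_10(x) up to sign.
For n ≥ 3, the product of all primitive nth roots of unity is 1. (For n=1 it is 1; for n=2 it is -1.)

1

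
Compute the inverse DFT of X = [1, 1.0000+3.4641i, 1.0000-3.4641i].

x[n] = (1/3) Σ(k=0 to 2) X[k] · e^(2πikn/3)

Computing each x[n]:
x[0] = 1
x[1] = -2
x[2] = 2

x = [1, -2, 2]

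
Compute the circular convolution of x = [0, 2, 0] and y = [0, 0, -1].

(x ⊛ y)[n] = Σ(m=0 to 2) x[m] · y[(n-m) mod 3]

Computing each output sample:
(x ⊛ y)[0] = -2
(x ⊛ y)[1] = 0
(x ⊛ y)[2] = 0

x ⊛ y = [-2, 0, 0]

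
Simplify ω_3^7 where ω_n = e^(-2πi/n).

Since ω_3^3 = 1, powers reduce modulo 3.
7 mod 3 = 1
So ω_3^7 = ω_3^1 = e^(-2πi·1/3)

ω_3^7 = ω_3^1 = -0.5000-0.8660i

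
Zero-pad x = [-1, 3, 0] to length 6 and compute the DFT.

Original 3-point DFT: [2, -2.5000-2.5981i, -2.5000+2.5981i]
Zero-padded 6-point DFT provides frequency interpolation.

DFT_6([x, 0, ...]) = [2, 0.5000-2.5981i, -2.5000-2.5981i, -4, -2.5000+2.5981i, 0.5000+2.5981i]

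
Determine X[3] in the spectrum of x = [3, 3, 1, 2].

X[3] = Σ(n=0 to 3) x[n] · ω_4^(3n) where ω_4 = e^(-2πi/4)
= (3)·ω_4^0 + (3)·ω_4^3 + (1)·ω_4^6 + (2)·ω_4^9

X[3] = 2+1i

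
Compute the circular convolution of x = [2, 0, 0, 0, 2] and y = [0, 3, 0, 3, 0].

(x ⊛ y)[n] = Σ(m=0 to 4) x[m] · y[(n-m) mod 5]

Computing each output sample:
(x ⊛ y)[0] = 6
(x ⊛ y)[1] = 6
(x ⊛ y)[2] = 6
(x ⊛ y)[3] = 6
(x ⊛ y)[4] = 0

x ⊛ y = [6, 6, 6, 6, 0]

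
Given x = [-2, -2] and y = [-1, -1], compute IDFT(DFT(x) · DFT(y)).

(x ⊛ y)[n] = Σ(m=0 to 1) x[m] · y[(n-m) mod 2]

Computing each output sample:
(x ⊛ y)[0] = 4
(x ⊛ y)[1] = 4

x ⊛ y = [4, 4]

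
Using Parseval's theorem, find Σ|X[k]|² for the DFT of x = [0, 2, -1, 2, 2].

Parseval: Σ|x[n]|² = (1/N)Σ|X[k]|², so Σ|X[k]|² = N·Σ|x[n]|² = 5·13.0000

Σ|X[k]|² = N·Σ|x[n]|² = 5·13.0000 = 65.0000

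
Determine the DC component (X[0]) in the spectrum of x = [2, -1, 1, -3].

X[0] = Σ(n=0 to 3) x[n] · ω_4^0 = Σ x[n]
= (2) + (-1) + (1) + (-3)

X[0] = -1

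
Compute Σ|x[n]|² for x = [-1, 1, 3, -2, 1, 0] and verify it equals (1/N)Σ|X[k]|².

Time domain:
Σ|x[n]|² = |-1|² + |1|² + |3|² + |-2|² + |1|² + |0|² = 16.0000

Frequency domain:
(1/6)Σ|X[k]|² = (1/6)(|2|² + |-0.5000-2.5981i|² + |-5.5000+0.8660i|² + |4|² + |-5.5000-0.8660i|² + |-0.5000+2.5981i|²) = (1/6)·96.0000 = 16.0000

Both sides agree, confirming Parseval's theorem.

Σ|x[n]|² = (1/N)Σ|X[k]|² = 16.0000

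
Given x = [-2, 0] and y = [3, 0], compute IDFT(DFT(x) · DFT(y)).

(x ⊛ y)[n] = Σ(m=0 to 1) x[m] · y[(n-m) mod 2]

Computing each output sample:
(x ⊛ y)[0] = -6
(x ⊛ y)[1] = 0

x ⊛ y = [-6, 0]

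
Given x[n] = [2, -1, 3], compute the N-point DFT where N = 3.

X[k] = Σ(n=0 to 2) x[n] · ω_3^(nk)
where ω_3 = e^(-2πi/3)

Computing each X[k]:
X[0] = 4
X[1] = 1.0000+3.4641i
X[2] = 1.0000-3.4641i

X = [4, 1.0000+3.4641i, 1.0000-3.4641i]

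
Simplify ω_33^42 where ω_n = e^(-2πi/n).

Since ω_33^33 = 1, powers reduce modulo 33.
42 mod 33 = 9
So ω_33^42 = ω_33^9 = e^(-2πi·9/33)

ω_33^42 = ω_33^9 = -0.1423-0.9898i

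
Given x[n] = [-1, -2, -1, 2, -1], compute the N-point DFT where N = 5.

X[k] = Σ(n=0 to 4) x[n] · ω_5^(nk)
where ω_5 = e^(-2πi/5)

Computing each X[k]:
X[0] = -3
X[1] = -2.7361+2.7144i
X[2] = 1.7361-2.2654i
X[3] = 1.7361+2.2654i
X[4] = -2.7361-2.7144i

X = [-3, -2.7361+2.7144i, 1.7361-2.2654i, 1.7361+2.2654i, -2.7361-2.7144i]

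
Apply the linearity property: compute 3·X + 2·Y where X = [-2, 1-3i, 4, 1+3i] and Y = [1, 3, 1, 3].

By linearity: DFT(3x + 2y) = 3·DFT(x) + 2·DFT(y)
= 3·[-2, 1-3i, 4, 1+3i] + 2·[1, 3, 1, 3]

Computing element-wise:
Z[0] = 3·(-2) + 2·(1) = -4
Z[1] = 3·(1-3i) + 2·(3) = 9-9i
Z[2] = 3·(4) + 2·(1) = 14
Z[3] = 3·(1+3i) + 2·(3) = 9+9i

DFT(3x + 2y) = 3·X + 2·Y = [-4, 9-9i, 14, 9+9i]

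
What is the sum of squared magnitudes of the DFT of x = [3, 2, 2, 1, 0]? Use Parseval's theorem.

Parseval: Σ|x[n]|² = (1/N)Σ|X[k]|², so Σ|X[k]|² = N·Σ|x[n]|² = 5·18.0000

Σ|X[k]|² = N·Σ|x[n]|² = 5·18.0000 = 90.0000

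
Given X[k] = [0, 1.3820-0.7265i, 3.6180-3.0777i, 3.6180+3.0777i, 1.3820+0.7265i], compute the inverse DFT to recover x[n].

x[n] = (1/5) Σ(k=0 to 4) X[k] · e^(2πikn/5)

Computing each x[n]:
x[0] = 2
x[1] = 0
x[2] = -1
x[3] = 1
x[4] = -2

x = [2, 0, -1, 1, -2]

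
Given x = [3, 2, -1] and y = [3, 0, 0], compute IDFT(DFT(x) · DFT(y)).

(x ⊛ y)[n] = Σ(m=0 to 2) x[m] · y[(n-m) mod 3]

Computing each output sample:
(x ⊛ y)[0] = 9
(x ⊛ y)[1] = 6
(x ⊛ y)[2] = -3

x ⊛ y = [9, 6, -3]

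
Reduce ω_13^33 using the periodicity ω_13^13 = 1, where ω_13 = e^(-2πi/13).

Since ω_13^13 = 1, powers reduce modulo 13.
33 mod 13 = 7
So ω_13^33 = ω_13^7 = e^(-2πi·7/13)

ω_13^33 = ω_13^7 = -0.9709+0.2393i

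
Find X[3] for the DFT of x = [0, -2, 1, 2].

X[3] = Σ(n=0 to 3) x[n] · ω_4^(3n) where ω_4 = e^(-2πi/4)
= (0)·ω_4^0 + (-2)·ω_4^3 + (1)·ω_4^6 + (2)·ω_4^9

X[3] = -1-4i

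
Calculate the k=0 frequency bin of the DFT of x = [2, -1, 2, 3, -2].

X[0] = Σ(n=0 to 4) x[n] · ω_5^0 = Σ x[n]
= (2) + (-1) + (2) + (3) + (-2)

X[0] = 4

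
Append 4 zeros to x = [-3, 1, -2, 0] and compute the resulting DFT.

Original 4-point DFT: [-4, -1-1i, -6, -1+1i]
Zero-padded 8-point DFT provides frequency interpolation.

DFT_8([x, 0, ...]) = [-4, -2.2929+1.2929i, -1-1i, -3.7071-2.7071i, -6, -3.7071+2.7071i, -1+1i, -2.2929-1.2929i]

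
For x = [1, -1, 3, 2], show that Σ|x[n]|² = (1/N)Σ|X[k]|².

Time domain:
Σ|x[n]|² = |1|² + |-1|² + |3|² + |2|² = 15.0000

Frequency domain:
(1/4)Σ|X[k]|² = (1/4)(|5|² + |-2+3i|² + |3|² + |-2-3i|²) = (1/4)·60.0000 = 15.0000

Both sides agree, confirming Parseval's theorem.

Σ|x[n]|² = (1/N)Σ|X[k]|² = 15.0000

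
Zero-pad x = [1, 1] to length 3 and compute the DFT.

Original 2-point DFT: [2, 0]
Zero-padded 3-point DFT provides frequency interpolation.

DFT_3([x, 0, ...]) = [2, 0.5000-0.8660i, 0.5000+0.8660i]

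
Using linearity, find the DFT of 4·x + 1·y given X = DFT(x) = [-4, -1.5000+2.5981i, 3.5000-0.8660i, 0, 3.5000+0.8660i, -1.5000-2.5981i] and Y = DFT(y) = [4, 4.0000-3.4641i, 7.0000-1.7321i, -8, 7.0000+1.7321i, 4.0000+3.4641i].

By linearity: DFT(4x + 1y) = 4·DFT(x) + 1·DFT(y)
= 4·[-4, -1.5000+2.5981i, 3.5000-0.8660i, 0, 3.5000+0.8660i, -1.5000-2.5981i] + 1·[4, 4.0000-3.4641i, 7.0000-1.7321i, -8, 7.0000+1.7321i, 4.0000+3.4641i]

Computing element-wise:
Z[0] = 4·(-4) + 1·(4) = -12
Z[1] = 4·(-1.5000+2.5981i) + 1·(4.0000-3.4641i) = -2.0000+6.9283i
Z[2] = 4·(3.5000-0.8660i) + 1·(7.0000-1.7321i) = 21.0000-5.1961i
Z[3] = 4·(0) + 1·(-8) = -8
Z[4] = 4·(3.5000+0.8660i) + 1·(7.0000+1.7321i) = 21.0000+5.1961i
Z[5] = 4·(-1.5000-2.5981i) + 1·(4.0000+3.4641i) = -2.0000-6.9283i

DFT(4x + 1y) = 4·X + 1·Y = [-12, -2.0000+6.9283i, 21.0000-5.1961i, -8, 21.0000+5.1961i, -2.0000-6.9283i]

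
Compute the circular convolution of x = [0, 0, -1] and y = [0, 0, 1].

(x ⊛ y)[n] = Σ(m=0 to 2) x[m] · y[(n-m) mod 3]

Computing each output sample:
(x ⊛ y)[0] = 0
(x ⊛ y)[1] = -1
(x ⊛ y)[2] = 0

x ⊛ y = [0, -1, 0]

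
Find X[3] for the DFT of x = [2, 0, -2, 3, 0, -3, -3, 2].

X[3] = Σ(n=0 to 7) x[n] · ω_8^(3n) where ω_8 = e^(-2πi/8)
= (2)·ω_8^0 + (0)·ω_8^3 + (-2)·ω_8^6 + (3)·ω_8^9 + (0)·ω_8^12 + (-3)·ω_8^15 + (-3)·ω_8^18 + (2)·ω_8^21

X[3] = 0.5858-1.8284i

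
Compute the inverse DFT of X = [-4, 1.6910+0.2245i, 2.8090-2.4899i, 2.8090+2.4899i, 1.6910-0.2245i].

x[n] = (1/5) Σ(k=0 to 4) X[k] · e^(2πikn/5)

Computing each x[n]:
x[0] = 1
x[1] = -1
x[2] = -2
x[3] = 0
x[4] = -2

x = [1, -1, -2, 0, -2]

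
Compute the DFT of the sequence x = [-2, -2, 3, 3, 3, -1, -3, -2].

X[k] = Σ(n=0 to 7) x[n] · ω_8^(nk)
where ω_8 = e^(-2πi/8)

Computing each X[k]:
X[0] = -1
X[1] = -9.2426-8.8284i
X[2] = 1+4i
X[3] = -0.7574+3.1716i
X[4] = 3
X[5] = -0.7574-3.1716i
X[6] = 1-4i
X[7] = -9.2426+8.8284i

X = [-1, -9.2426-8.8284i, 1+4i, -0.7574+3.1716i, 3, -0.7574-3.1716i, 1-4i, -9.2426+8.8284i]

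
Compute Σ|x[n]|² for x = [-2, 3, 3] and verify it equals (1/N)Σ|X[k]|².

Time domain:
Σ|x[n]|² = |-2|² + |3|² + |3|² = 22.0000

Frequency domain:
(1/3)Σ|X[k]|² = (1/3)(|4|² + |-5|² + |-5|²) = (1/3)·66.0000 = 22.0000

Both sides agree, confirming Parseval's theorem.

Σ|x[n]|² = (1/N)Σ|X[k]|² = 22.0000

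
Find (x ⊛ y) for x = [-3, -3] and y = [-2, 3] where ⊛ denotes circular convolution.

(x ⊛ y)[n] = Σ(m=0 to 1) x[m] · y[(n-m) mod 2]

Computing each output sample:
(x ⊛ y)[0] = -3
(x ⊛ y)[1] = -3

x ⊛ y = [-3, -3]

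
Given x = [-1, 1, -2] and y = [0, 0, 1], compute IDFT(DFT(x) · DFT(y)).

(x ⊛ y)[n] = Σ(m=0 to 2) x[m] · y[(n-m) mod 3]

Computing each output sample:
(x ⊛ y)[0] = 1
(x ⊛ y)[1] = -2
(x ⊛ y)[2] = -1

x ⊛ y = [1, -2, -1]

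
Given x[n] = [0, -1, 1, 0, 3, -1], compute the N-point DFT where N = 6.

X[k] = Σ(n=0 to 5) x[n] · ω_6^(nk)
where ω_6 = e^(-2πi/6)

Computing each X[k]:
X[0] = 2
X[1] = -3.0000+1.7321i
X[2] = -1.0000-1.7321i
X[3] = 6
X[4] = -1.0000+1.7321i
X[5] = -3.0000-1.7321i

X = [2, -3.0000+1.7321i, -1.0000-1.7321i, 6, -1.0000+1.7321i, -3.0000-1.7321i]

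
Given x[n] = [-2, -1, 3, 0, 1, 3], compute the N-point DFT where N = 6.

X[k] = Σ(n=0 to 5) x[n] · ω_6^(nk)
where ω_6 = e^(-2πi/6)

Computing each X[k]:
X[0] = 4
X[1] = -3.0000+1.7321i
X[2] = -5.0000+5.1962i
X[3] = 0
X[4] = -5.0000-5.1962i
X[5] = -3.0000-1.7321i

X = [4, -3.0000+1.7321i, -5.0000+5.1962i, 0, -5.0000-5.1962i, -3.0000-1.7321i]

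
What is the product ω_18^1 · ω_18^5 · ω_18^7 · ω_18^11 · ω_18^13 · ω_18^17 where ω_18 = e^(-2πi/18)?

The primitive 18th roots of unity are ω_18^k for k coprime to 18: k ∈ {1, 5, 7, 11, 13, 17}
Their product equals the constant term of the cyclotomic polynomial Φ_18(x) up to sign.
For n ≥ 3, the product of all primitive nth roots of unity is 1. (For n=1 it is 1; for n=2 it is -1.)

1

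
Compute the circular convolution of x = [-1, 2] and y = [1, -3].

(x ⊛ y)[n] = Σ(m=0 to 1) x[m] · y[(n-m) mod 2]

Computing each output sample:
(x ⊛ y)[0] = -7
(x ⊛ y)[1] = 5

x ⊛ y = [-7, 5]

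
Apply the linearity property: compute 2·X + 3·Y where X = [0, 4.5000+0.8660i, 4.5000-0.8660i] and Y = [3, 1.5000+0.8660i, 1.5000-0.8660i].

By linearity: DFT(2x + 3y) = 2·DFT(x) + 3·DFT(y)
= 2·[0, 4.5000+0.8660i, 4.5000-0.8660i] + 3·[3, 1.5000+0.8660i, 1.5000-0.8660i]

Computing element-wise:
Z[0] = 2·(0) + 3·(3) = 9
Z[1] = 2·(4.5000+0.8660i) + 3·(1.5000+0.8660i) = 13.5000+4.3300i
Z[2] = 2·(4.5000-0.8660i) + 3·(1.5000-0.8660i) = 13.5000-4.3300i

DFT(2x + 3y) = 2·X + 3·Y = [9, 13.5000+4.3300i, 13.5000-4.3300i]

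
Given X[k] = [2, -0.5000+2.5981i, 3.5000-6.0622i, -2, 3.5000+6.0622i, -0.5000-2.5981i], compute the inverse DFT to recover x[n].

x[n] = (1/6) Σ(k=0 to 5) X[k] · e^(2πikn/6)

Computing each x[n]:
x[0] = 1
x[1] = 1
x[2] = -3
x[3] = 2
x[4] = 2
x[5] = -1

x = [1, 1, -3, 2, 2, -1]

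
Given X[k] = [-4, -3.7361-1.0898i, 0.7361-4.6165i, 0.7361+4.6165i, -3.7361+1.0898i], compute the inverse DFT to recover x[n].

x[n] = (1/5) Σ(k=0 to 4) X[k] · e^(2πikn/5)

Computing each x[n]:
x[0] = -2
x[1] = 0
x[2] = -1
x[3] = 2
x[4] = -3

x = [-2, 0, -1, 2, -3]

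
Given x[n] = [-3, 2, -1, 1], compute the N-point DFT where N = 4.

X[k] = Σ(n=0 to 3) x[n] · ω_4^(nk)
where ω_4 = e^(-2πi/4)

Computing each X[k]:
X[0] = -1
X[1] = -2-1i
X[2] = -7
X[3] = -2+1i

X = [-1, -2-1i, -7, -2+1i]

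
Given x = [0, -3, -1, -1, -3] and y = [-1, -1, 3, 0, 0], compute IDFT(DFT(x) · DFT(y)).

(x ⊛ y)[n] = Σ(m=0 to 4) x[m] · y[(n-m) mod 5]

Computing each output sample:
(x ⊛ y)[0] = 0
(x ⊛ y)[1] = -6
(x ⊛ y)[2] = 4
(x ⊛ y)[3] = -7
(x ⊛ y)[4] = 1

x ⊛ y = [0, -6, 4, -7, 1]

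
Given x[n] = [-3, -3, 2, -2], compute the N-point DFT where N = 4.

X[k] = Σ(n=0 to 3) x[n] · ω_4^(nk)
where ω_4 = e^(-2πi/4)

Computing each X[k]:
X[0] = -6
X[1] = -5+1i
X[2] = 4
X[3] = -5-1i

X = [-6, -5+1i, 4, -5-1i]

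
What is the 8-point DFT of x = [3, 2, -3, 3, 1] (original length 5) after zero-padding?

Original 5-point DFT: [6, 3.9271+2.5757i, 0.5729-6.2941i, 0.5729+6.2941i, 3.9271-2.5757i]
Zero-padded 8-point DFT provides frequency interpolation.

DFT_8([x, 0, ...]) = [6, 1.2929-0.5355i, 7+1i, 2.7071-6.5355i, -4, 2.7071+6.5355i, 7-1i, 1.2929+0.5355i]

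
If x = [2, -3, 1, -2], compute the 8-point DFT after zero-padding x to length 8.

Original 4-point DFT: [-2, 1+1i, 8, 1-1i]
Zero-padded 8-point DFT provides frequency interpolation.

DFT_8([x, 0, ...]) = [-2, 1.2929+2.5355i, 1+1i, 2.7071+4.5355i, 8, 2.7071-4.5355i, 1-1i, 1.2929-2.5355i]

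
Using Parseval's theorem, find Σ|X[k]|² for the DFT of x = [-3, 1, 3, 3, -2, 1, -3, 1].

Parseval: Σ|x[n]|² = (1/N)Σ|X[k]|², so Σ|X[k]|² = N·Σ|x[n]|² = 8·43.0000

Σ|X[k]|² = N·Σ|x[n]|² = 8·43.0000 = 344.0000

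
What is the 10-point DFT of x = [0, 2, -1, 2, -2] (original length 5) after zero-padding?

Original 5-point DFT: [1, -0.8090-2.0409i, 0.3090-5.2043i, 0.3090+5.2043i, -0.8090+2.0409i]
Zero-padded 10-point DFT provides frequency interpolation.

DFT_10([x, 0, ...]) = [1, 2.3090-0.9511i, -0.8090-2.0409i, 1.1910+0.5878i, 0.3090-5.2043i, -7, 0.3090+5.2043i, 1.1910-0.5878i, -0.8090+2.0409i, 2.3090+0.9511i]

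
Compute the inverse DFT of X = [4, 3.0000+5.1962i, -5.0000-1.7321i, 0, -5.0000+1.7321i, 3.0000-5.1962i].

x[n] = (1/6) Σ(k=0 to 5) X[k] · e^(2πikn/6)

Computing each x[n]:
x[0] = 0
x[1] = 1
x[2] = -1
x[3] = -2
x[4] = 3
x[5] = 3

x = [0, 1, -1, -2, 3, 3]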